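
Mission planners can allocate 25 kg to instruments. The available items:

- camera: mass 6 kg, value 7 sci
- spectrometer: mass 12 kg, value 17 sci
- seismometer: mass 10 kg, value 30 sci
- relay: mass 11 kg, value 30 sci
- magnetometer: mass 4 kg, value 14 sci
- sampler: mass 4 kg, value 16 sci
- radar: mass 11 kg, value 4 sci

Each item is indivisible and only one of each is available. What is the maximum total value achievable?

76 sci

Check high-value combinations within 25 kg:
- seismometer+relay+sampler: mass 10+11+4=25, value 30+30+16=76
- seismometer+relay+magnetometer: mass 10+11+4=25, value 30+30+14=74
- camera+seismometer+magnetometer+sampler: mass 6+10+4+4=24, value 7+30+14+16=67
- camera+relay+magnetometer+sampler: mass 6+11+4+4=25, value 7+30+14+16=67
Best: 76 sci.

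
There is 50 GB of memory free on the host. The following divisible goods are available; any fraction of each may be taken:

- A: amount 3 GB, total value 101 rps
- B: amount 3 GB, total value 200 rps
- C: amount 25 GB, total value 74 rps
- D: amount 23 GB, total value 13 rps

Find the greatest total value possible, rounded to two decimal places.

385.74

Take in order of value per unit:
- B (200/3 per unit): all 3 → value 200, running total 200.00
- A (101/3 per unit): all 3 → value 101, running total 301.00
- C (74/25 per unit): all 25 → value 74, running total 375.00
- D (13/23 per unit): 19 of 23 → value 19×13/23 = 10.7391, running total 385.74
Total 385.74.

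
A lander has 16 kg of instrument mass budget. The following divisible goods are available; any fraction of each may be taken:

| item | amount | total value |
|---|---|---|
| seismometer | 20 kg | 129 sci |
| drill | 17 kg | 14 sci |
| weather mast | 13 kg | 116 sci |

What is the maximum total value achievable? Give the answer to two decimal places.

Take in order of value per unit:
- weather mast (116/13 per unit): all 13 → value 116, running total 116.00
- seismometer (129/20 per unit): 3 of 20 → value 3×129/20 = 19.3500, running total 135.35
Total 135.35.

135.35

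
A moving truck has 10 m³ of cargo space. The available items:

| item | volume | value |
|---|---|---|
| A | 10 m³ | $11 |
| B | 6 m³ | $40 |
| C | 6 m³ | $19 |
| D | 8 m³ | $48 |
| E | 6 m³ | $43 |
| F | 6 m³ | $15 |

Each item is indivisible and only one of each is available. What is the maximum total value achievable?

Check high-value combinations within 10 m³:
- D: volume 8, value 48
- E: volume 6, value 43
- B: volume 6, value 40
- C: volume 6, value 19
- F: volume 6, value 15
Best: $48.

$48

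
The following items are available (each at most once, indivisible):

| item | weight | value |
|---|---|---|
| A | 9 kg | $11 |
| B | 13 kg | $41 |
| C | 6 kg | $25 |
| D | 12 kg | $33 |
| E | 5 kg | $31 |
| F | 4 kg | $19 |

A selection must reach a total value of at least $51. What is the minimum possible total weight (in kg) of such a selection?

11

Subsets with value ≥ 51, sorted by total weight:
- C+E: weight 11, value 56
- C+E+F: weight 15, value 75
- D+F: weight 16, value 52
Minimum weight: 11 kg.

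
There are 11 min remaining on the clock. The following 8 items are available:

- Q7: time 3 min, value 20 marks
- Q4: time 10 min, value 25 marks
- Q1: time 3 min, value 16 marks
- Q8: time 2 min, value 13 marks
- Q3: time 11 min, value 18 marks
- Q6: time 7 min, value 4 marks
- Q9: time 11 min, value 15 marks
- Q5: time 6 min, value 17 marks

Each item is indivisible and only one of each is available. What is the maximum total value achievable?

Check high-value combinations within 11 min:
- Q7+Q8+Q5: time 3+2+6=11, value 20+13+17=50
- Q7+Q1+Q8: time 3+3+2=8, value 20+16+13=49
- Q1+Q8+Q5: time 3+2+6=11, value 16+13+17=46
- Q7+Q5: time 3+6=9, value 20+17=37
Best: 50 marks.

50 marks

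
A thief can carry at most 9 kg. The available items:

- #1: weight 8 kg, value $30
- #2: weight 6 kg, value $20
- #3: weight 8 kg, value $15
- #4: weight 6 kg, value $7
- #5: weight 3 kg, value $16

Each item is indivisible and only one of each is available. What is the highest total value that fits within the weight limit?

$36

This is a 0/1 knapsack; check combinations near the capacity.
- #2+#5: weight 6+3=9, value 20+16=36
- #1: weight 8, value 30
- #4+#5: weight 6+3=9, value 7+16=23
- #2: weight 6, value 20
Best: $36.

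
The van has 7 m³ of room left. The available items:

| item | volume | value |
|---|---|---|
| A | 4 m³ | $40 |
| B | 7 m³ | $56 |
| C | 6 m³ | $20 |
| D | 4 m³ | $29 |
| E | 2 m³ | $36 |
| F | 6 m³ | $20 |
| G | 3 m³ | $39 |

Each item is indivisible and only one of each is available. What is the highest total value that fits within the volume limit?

Check high-value combinations within 7 m³:
- A+G: volume 4+3=7, value 40+39=79
- A+E: volume 4+2=6, value 40+36=76
- E+G: volume 2+3=5, value 36+39=75
- D+G: volume 4+3=7, value 29+39=68
- D+E: volume 4+2=6, value 29+36=65
Best: $79.

$79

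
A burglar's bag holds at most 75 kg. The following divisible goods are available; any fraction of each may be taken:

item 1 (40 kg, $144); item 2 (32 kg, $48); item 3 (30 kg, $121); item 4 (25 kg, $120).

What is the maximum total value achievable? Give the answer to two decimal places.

Take in order of value per unit:
- item 4 (120/25 per unit): all 25 → value 120, running total 120.00
- item 3 (121/30 per unit): all 30 → value 121, running total 241.00
- item 1 (144/40 per unit): 20 of 40 → value 20×144/40 = 72.0000, running total 313.00
Total 313.00.

313.00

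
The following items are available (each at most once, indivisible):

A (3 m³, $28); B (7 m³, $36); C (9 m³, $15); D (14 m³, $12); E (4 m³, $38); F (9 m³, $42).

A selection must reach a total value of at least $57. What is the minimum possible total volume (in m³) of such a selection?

7

Subsets with value ≥ 57, sorted by total volume:
- A+E: volume 7, value 66
- A+B: volume 10, value 64
- B+E: volume 11, value 74
Minimum volume: 7 m³.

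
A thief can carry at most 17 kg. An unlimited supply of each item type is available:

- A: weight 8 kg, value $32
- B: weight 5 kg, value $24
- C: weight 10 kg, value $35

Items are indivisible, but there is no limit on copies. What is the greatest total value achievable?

Best value-per-unit is B at 24/5, and filling with it alone uses weight 3×5=15. No mix of the others beats 3×24 = 72.

$72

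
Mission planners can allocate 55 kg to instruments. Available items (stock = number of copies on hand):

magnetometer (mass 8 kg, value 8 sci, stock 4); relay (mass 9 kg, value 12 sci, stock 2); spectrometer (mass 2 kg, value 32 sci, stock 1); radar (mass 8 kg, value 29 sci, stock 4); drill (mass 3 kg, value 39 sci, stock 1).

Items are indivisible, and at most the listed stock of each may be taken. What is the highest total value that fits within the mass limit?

Best selections within mass 55 and stock limits:
- 2×relay + 1×spectrometer + 4×radar + 1×drill: mass 55, value 211
- 1×magnetometer + 1×relay + 1×spectrometer + 4×radar + 1×drill: mass 54, value 207
Best: 211 sci.

211 sci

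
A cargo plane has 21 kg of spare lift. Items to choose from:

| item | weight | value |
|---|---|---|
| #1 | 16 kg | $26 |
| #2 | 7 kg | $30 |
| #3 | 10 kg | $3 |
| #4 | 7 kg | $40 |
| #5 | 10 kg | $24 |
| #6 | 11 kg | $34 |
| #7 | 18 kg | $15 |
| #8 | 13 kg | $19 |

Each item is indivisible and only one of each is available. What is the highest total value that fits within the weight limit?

Check high-value combinations within 21 kg:
- #4+#6: weight 7+11=18, value 40+34=74
- #2+#4: weight 7+7=14, value 30+40=70
- #4+#5: weight 7+10=17, value 40+24=64
- #2+#6: weight 7+11=18, value 30+34=64
- #4+#8: weight 7+13=20, value 40+19=59
Best: $74.

$74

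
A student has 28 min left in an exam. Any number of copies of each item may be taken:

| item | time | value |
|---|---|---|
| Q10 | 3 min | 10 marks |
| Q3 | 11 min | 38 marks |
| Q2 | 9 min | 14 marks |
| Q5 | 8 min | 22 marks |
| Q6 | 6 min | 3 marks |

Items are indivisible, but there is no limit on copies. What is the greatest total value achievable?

Best value-per-unit is Q3 at 38/11; filling with it alone gives 2×38 = 76.
Optimal mix: 2×Q10 + 2×Q3 → time 28, value 96.

96 marks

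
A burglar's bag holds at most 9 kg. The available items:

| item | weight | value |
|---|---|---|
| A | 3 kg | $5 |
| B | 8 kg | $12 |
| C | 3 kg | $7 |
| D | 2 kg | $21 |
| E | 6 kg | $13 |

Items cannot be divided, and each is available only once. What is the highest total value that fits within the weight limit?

This is a 0/1 knapsack; check combinations near the capacity.
- D+E: weight 2+6=8, value 21+13=34
- A+C+D: weight 3+3+2=8, value 5+7+21=33
- C+D: weight 3+2=5, value 7+21=28
- A+D: weight 3+2=5, value 5+21=26
Best: $34.

$34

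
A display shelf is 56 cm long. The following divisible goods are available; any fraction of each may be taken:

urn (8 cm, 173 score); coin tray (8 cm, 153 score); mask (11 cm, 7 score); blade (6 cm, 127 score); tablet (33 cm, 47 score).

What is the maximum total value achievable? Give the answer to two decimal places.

Take in order of value per unit:
- urn (173/8 per unit): all 8 → value 173, running total 173.00
- blade (127/6 per unit): all 6 → value 127, running total 300.00
- coin tray (153/8 per unit): all 8 → value 153, running total 453.00
- tablet (47/33 per unit): all 33 → value 47, running total 500.00
- mask (7/11 per unit): 1 of 11 → value 1×7/11 = 0.6364, running total 500.64
Total 500.64.

500.64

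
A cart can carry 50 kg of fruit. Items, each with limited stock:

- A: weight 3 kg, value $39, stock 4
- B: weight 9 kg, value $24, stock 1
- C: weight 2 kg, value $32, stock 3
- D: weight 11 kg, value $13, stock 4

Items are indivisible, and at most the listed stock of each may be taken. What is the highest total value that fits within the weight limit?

$302

Best selections within weight 50 and stock limits:
- 4×A + 1×B + 3×C + 2×D: weight 49, value 302
- 4×A + 1×B + 3×C + 1×D: weight 38, value 289
- 4×A + 3×C + 2×D: weight 40, value 278
- 4×A + 1×B + 3×C: weight 27, value 276
Best: $302.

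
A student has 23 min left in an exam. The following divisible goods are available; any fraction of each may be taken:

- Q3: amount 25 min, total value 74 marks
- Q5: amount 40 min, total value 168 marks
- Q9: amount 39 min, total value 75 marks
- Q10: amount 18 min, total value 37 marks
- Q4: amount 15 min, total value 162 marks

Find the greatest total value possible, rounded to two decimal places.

195.60

Take in order of value per unit:
- Q4 (162/15 per unit): all 15 → value 162, running total 162.00
- Q5 (168/40 per unit): 8 of 40 → value 8×168/40 = 33.6000, running total 195.60
Total 195.60.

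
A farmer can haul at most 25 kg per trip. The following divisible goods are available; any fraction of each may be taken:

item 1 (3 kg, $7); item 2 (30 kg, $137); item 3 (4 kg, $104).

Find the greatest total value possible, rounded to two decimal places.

Take in order of value per unit:
- item 3 (104/4 per unit): all 4 → value 104, running total 104.00
- item 2 (137/30 per unit): 21 of 30 → value 21×137/30 = 95.9000, running total 199.90
Total 199.90.

199.90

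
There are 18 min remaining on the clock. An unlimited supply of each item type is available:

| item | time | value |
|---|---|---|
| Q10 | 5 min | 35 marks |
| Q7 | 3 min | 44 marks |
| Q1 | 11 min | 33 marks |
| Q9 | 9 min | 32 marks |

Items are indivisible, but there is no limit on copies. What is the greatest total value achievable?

Best value-per-unit is Q7 at 44/3, and filling with it alone uses time 6×3=18. No mix of the others beats 6×44 = 264.

264 marks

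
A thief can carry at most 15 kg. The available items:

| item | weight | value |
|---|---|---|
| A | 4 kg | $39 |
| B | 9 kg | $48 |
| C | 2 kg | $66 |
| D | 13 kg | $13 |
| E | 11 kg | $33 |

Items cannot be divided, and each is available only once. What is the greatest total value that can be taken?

Check high-value combinations within 15 kg:
- A+B+C: weight 4+9+2=15, value 39+48+66=153
- B+C: weight 9+2=11, value 48+66=114
- A+C: weight 4+2=6, value 39+66=105
Best: $153.

$153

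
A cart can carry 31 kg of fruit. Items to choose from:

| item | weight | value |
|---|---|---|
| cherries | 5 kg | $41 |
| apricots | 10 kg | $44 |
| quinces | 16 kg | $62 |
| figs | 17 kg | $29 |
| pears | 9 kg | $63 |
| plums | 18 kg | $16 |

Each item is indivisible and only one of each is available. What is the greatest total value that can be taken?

Check high-value combinations within 31 kg:
- cherries+quinces+pears: weight 5+16+9=30, value 41+62+63=166
- cherries+apricots+pears: weight 5+10+9=24, value 41+44+63=148
- cherries+apricots+quinces: weight 5+10+16=31, value 41+44+62=147
Best: $166.

$166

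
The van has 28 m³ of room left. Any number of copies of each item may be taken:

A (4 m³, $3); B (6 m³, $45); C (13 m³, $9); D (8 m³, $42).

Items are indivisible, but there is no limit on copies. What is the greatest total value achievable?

$183

Best value-per-unit is B at 45/6; filling with it alone gives 4×45 = 180.
Optimal mix: 1×A + 4×B → volume 28, value 183.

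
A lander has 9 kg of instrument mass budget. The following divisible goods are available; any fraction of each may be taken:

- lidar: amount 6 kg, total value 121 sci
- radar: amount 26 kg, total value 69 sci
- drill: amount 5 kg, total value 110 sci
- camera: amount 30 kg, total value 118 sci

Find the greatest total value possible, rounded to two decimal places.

190.67

Take in order of value per unit:
- drill (110/5 per unit): all 5 → value 110, running total 110.00
- lidar (121/6 per unit): 4 of 6 → value 4×121/6 = 80.6667, running total 190.67
Total 190.67.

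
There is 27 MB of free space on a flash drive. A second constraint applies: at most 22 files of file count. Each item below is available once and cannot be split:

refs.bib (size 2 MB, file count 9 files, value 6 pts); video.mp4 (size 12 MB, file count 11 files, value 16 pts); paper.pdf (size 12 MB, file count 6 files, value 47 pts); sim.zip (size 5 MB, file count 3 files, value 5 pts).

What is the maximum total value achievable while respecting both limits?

63 pts

Feasible sets respecting both limits:
- video.mp4+paper.pdf: size 24, file count 17, value 63
- refs.bib+paper.pdf+sim.zip: size 19, file count 18, value 58
- refs.bib+paper.pdf: size 14, file count 15, value 53
Best: 63 pts.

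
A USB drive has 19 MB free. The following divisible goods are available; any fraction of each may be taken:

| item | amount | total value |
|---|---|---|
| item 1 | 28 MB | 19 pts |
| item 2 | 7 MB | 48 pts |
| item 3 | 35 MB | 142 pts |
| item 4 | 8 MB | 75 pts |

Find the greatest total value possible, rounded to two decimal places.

139.23

Take in order of value per unit:
- item 4 (75/8 per unit): all 8 → value 75, running total 75.00
- item 2 (48/7 per unit): all 7 → value 48, running total 123.00
- item 3 (142/35 per unit): 4 of 35 → value 4×142/35 = 16.2286, running total 139.23
Total 139.23.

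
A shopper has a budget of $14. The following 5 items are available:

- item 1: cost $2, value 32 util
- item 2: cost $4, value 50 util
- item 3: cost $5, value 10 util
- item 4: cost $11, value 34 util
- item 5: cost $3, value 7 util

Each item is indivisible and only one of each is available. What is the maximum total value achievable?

99 util

This is a 0/1 knapsack; check combinations near the capacity.
- item 1+item 2+item 3+item 5: cost 2+4+5+3=14, value 32+50+10+7=99
- item 1+item 2+item 3: cost 2+4+5=11, value 32+50+10=92
- item 1+item 2+item 5: cost 2+4+3=9, value 32+50+7=89
Best: 99 util.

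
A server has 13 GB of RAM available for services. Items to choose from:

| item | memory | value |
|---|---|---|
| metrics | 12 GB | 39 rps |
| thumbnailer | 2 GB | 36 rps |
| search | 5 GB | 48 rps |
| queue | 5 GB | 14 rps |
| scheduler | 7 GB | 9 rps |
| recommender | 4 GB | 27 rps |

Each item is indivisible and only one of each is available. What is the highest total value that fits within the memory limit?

111 rps

This is a 0/1 knapsack; check combinations near the capacity.
- thumbnailer+search+recommender: memory 2+5+4=11, value 36+48+27=111
- thumbnailer+search+queue: memory 2+5+5=12, value 36+48+14=98
- thumbnailer+search: memory 2+5=7, value 36+48=84
Best: 111 rps.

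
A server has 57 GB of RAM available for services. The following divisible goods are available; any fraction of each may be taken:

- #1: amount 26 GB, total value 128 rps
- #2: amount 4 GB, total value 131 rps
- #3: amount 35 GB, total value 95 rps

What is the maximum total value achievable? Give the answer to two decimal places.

Take in order of value per unit:
- #2 (131/4 per unit): all 4 → value 131, running total 131.00
- #1 (128/26 per unit): all 26 → value 128, running total 259.00
- #3 (95/35 per unit): 27 of 35 → value 27×95/35 = 73.2857, running total 332.29
Total 332.29.

332.29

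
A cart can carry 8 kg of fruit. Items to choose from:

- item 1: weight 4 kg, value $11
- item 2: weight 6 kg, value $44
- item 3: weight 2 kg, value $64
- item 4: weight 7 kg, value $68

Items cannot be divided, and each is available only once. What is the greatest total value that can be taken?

$108

Check high-value combinations within 8 kg:
- item 2+item 3: weight 6+2=8, value 44+64=108
- item 1+item 3: weight 4+2=6, value 11+64=75
- item 4: weight 7, value 68
- item 3: weight 2, value 64
Best: $108.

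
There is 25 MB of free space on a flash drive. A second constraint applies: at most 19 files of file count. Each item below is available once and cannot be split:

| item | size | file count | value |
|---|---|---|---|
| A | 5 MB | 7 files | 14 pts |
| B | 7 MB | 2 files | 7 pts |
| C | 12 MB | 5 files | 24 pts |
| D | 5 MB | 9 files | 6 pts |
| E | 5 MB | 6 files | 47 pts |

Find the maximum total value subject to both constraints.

Feasible sets respecting both limits:
- A+C+E: size 22, file count 18, value 85
- B+C+E: size 24, file count 13, value 78
- C+E: size 17, file count 11, value 71
Best: 85 pts.

85 pts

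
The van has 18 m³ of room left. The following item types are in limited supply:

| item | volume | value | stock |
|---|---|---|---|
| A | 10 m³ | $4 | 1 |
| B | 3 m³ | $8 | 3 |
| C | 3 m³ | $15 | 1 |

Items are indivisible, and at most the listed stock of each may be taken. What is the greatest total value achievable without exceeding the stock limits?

$39

Best selections within volume 18 and stock limits:
- 3×B + 1×C: volume 12, value 39
- 2×B + 1×C: volume 9, value 31
- 1×A + 1×B + 1×C: volume 16, value 27
- 3×B: volume 9, value 24
Best: $39.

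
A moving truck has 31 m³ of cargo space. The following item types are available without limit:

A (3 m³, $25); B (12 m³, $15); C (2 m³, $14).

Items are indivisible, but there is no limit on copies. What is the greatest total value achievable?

Best value-per-unit is A at 25/3; filling with it alone gives 10×25 = 250.
Optimal mix: 9×A + 2×C → volume 31, value 253.

$253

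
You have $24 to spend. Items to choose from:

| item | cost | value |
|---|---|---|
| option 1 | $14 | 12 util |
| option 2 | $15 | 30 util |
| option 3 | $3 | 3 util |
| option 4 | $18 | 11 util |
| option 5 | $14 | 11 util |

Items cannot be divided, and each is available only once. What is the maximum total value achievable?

33 util

Check high-value combinations within $24:
- option 2+option 3: cost 15+3=18, value 30+3=33
- option 2: cost 15, value 30
- option 1+option 3: cost 14+3=17, value 12+3=15
Best: 33 util.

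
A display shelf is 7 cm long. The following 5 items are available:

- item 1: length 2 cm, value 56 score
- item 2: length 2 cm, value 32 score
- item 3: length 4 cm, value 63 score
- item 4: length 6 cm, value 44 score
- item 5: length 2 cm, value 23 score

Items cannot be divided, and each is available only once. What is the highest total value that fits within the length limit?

Check high-value combinations within 7 cm:
- item 1+item 3: length 2+4=6, value 56+63=119
- item 1+item 2+item 5: length 2+2+2=6, value 56+32+23=111
- item 2+item 3: length 2+4=6, value 32+63=95
- item 1+item 2: length 2+2=4, value 56+32=88
Best: 119 score.

119 score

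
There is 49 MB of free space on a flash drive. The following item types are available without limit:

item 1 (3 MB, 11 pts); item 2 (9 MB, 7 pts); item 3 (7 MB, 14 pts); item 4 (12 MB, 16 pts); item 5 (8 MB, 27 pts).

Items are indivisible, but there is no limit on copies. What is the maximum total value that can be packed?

176 pts

Best value-per-unit is item 1 at 11/3, and filling with it alone uses size 16×3=48. No mix of the others beats 16×11 = 176.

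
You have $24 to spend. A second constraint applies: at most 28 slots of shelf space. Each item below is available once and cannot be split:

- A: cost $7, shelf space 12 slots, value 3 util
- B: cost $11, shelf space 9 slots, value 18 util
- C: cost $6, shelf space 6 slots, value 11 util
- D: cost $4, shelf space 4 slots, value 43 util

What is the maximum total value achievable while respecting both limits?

Feasible sets respecting both limits:
- B+C+D: cost 21, shelf space 19, value 72
- A+B+D: cost 22, shelf space 25, value 64
- B+D: cost 15, shelf space 13, value 61
Best: 72 util.

72 util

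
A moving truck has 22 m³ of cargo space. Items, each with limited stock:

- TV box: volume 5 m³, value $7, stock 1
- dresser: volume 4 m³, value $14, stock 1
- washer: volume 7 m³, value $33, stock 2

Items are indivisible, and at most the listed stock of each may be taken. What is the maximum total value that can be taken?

$80

Best selections within volume 22 and stock limits:
- 1×dresser + 2×washer: volume 18, value 80
- 1×TV box + 2×washer: volume 19, value 73
- 2×washer: volume 14, value 66
Best: $80.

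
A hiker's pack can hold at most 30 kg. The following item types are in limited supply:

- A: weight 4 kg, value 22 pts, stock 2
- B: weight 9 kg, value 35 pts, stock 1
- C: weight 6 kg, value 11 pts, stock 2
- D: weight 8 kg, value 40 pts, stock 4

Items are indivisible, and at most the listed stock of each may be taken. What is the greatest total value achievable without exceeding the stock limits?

Best selections within weight 30 and stock limits:
- 1×A + 3×D: weight 28, value 142
- 1×A + 1×B + 2×D: weight 29, value 137
- 2×A + 1×C + 2×D: weight 30, value 135
Best: 142 pts.

142 pts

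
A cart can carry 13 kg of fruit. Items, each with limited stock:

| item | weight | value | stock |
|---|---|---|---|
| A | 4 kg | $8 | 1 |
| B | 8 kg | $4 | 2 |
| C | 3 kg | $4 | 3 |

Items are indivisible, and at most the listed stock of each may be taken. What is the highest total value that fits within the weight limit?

$20

Best selections within weight 13 and stock limits:
- 1×A + 3×C: weight 13, value 20
- 1×A + 2×C: weight 10, value 16
Best: $20.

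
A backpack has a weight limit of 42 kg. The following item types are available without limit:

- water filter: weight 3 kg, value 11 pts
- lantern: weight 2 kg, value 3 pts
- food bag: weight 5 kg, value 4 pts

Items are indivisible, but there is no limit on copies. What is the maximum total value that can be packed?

Best value-per-unit is water filter at 11/3, and filling with it alone uses weight 14×3=42. No mix of the others beats 14×11 = 154.

154 pts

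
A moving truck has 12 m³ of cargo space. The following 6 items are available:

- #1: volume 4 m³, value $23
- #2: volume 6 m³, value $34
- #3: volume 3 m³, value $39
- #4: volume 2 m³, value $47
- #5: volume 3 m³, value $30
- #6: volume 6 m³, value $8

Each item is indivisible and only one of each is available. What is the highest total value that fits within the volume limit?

This is a 0/1 knapsack; check combinations near the capacity.
- #1+#3+#4+#5: volume 4+3+2+3=12, value 23+39+47+30=139
- #2+#3+#4: volume 6+3+2=11, value 34+39+47=120
- #3+#4+#5: volume 3+2+3=8, value 39+47+30=116
- #2+#4+#5: volume 6+2+3=11, value 34+47+30=111
- #1+#3+#4: volume 4+3+2=9, value 23+39+47=109
Best: $139.

$139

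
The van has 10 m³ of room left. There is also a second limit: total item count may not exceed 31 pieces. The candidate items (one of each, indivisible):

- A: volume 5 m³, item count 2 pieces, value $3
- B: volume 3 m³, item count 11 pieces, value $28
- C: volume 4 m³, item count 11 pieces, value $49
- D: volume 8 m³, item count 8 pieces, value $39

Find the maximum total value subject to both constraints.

$77

Feasible sets respecting both limits:
- B+C: volume 7, item count 22, value 77
- A+C: volume 9, item count 13, value 52
- C: volume 4, item count 11, value 49
- D: volume 8, item count 8, value 39
Best: $77.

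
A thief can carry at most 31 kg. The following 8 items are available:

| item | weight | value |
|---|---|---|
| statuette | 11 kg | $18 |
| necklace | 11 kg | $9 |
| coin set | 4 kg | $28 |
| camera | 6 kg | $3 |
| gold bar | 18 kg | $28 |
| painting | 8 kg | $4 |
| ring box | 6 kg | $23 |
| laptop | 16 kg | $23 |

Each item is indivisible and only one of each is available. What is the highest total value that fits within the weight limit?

Check high-value combinations within 31 kg:
- coin set+gold bar+ring box: weight 4+18+6=28, value 28+28+23=79
- coin set+ring box+laptop: weight 4+6+16=26, value 28+23+23=74
- statuette+coin set+painting+ring box: weight 11+4+8+6=29, value 18+28+4+23=73
- statuette+coin set+camera+ring box: weight 11+4+6+6=27, value 18+28+3+23=72
Best: $79.

$79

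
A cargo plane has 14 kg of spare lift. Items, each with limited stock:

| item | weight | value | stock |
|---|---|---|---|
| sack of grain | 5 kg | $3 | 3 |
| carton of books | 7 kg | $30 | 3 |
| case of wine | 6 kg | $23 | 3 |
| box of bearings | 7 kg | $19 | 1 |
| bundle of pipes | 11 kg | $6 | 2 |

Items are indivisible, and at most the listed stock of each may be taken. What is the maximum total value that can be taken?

$60

Top feasible selections:
- 2×carton of books: weight 14, value 60
- 1×carton of books + 1×case of wine: weight 13, value 53
Best: $60.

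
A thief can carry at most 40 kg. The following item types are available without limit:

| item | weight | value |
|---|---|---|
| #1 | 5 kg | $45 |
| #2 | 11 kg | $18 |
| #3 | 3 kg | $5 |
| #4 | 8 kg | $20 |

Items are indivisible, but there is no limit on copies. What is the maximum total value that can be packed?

$360

Best value-per-unit is #1 at 45/5, and filling with it alone uses weight 8×5=40. No mix of the others beats 8×45 = 360.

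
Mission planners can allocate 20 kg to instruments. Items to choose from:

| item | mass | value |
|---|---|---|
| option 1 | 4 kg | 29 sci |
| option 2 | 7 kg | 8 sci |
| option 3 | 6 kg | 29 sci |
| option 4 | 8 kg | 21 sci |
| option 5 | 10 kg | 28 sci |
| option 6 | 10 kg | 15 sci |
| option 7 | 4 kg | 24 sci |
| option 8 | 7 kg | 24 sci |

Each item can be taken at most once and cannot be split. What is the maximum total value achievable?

86 sci

Check high-value combinations within 20 kg:
- option 1+option 3+option 5: mass 4+6+10=20, value 29+29+28=86
- option 1+option 3+option 7: mass 4+6+4=14, value 29+29+24=82
- option 1+option 3+option 8: mass 4+6+7=17, value 29+29+24=82
- option 1+option 5+option 7: mass 4+10+4=18, value 29+28+24=81
- option 3+option 5+option 7: mass 6+10+4=20, value 29+28+24=81
Best: 86 sci.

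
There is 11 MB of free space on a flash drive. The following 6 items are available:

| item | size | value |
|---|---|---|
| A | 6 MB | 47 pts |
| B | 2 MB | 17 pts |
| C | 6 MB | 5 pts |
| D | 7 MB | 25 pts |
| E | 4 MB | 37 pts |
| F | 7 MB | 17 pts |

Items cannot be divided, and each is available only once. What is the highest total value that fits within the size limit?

84 pts

Check high-value combinations within 11 MB:
- A+E: size 6+4=10, value 47+37=84
- A+B: size 6+2=8, value 47+17=64
- D+E: size 7+4=11, value 25+37=62
- B+E: size 2+4=6, value 17+37=54
Best: 84 pts.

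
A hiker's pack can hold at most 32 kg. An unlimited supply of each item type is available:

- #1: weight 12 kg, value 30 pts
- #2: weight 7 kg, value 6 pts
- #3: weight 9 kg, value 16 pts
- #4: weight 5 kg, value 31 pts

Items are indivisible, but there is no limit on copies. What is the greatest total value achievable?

186 pts

Best value-per-unit is #4 at 31/5, and filling with it alone uses weight 6×5=30. No mix of the others beats 6×31 = 186.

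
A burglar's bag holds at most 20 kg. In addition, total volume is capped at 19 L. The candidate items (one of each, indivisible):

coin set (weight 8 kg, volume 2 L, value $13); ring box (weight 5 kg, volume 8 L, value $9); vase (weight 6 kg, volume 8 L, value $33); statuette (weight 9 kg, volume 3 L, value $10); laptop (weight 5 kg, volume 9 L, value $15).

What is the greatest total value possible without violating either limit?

$61

Feasible sets respecting both limits:
- coin set+vase+laptop: weight 19, volume 19, value 61
- coin set+ring box+vase: weight 19, volume 18, value 55
- ring box+vase+statuette: weight 20, volume 19, value 52
- vase+laptop: weight 11, volume 17, value 48
Best: $61.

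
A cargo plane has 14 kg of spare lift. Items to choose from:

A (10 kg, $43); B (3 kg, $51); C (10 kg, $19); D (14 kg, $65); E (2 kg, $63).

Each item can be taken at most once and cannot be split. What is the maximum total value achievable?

$114

This is a 0/1 knapsack; check combinations near the capacity.
- B+E: weight 3+2=5, value 51+63=114
- A+E: weight 10+2=12, value 43+63=106
- A+B: weight 10+3=13, value 43+51=94
Best: $114.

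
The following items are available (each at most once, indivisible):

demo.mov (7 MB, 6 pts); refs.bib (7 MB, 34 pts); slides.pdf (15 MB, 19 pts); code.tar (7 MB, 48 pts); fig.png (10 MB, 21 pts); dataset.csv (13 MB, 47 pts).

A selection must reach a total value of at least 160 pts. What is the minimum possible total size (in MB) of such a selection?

52

Subsets with value ≥ 160, sorted by total size:
- refs.bib+slides.pdf+code.tar+fig.png+dataset.csv: size 52, value 169
- demo.mov+refs.bib+slides.pdf+code.tar+fig.png+dataset.csv: size 59, value 175
Minimum size: 52 MB.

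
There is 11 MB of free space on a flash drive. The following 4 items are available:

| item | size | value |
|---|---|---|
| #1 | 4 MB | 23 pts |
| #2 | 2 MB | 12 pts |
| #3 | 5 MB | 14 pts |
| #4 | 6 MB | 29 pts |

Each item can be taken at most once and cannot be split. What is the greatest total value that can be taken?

52 pts

This is a 0/1 knapsack; check combinations near the capacity.
- #1+#4: size 4+6=10, value 23+29=52
- #1+#2+#3: size 4+2+5=11, value 23+12+14=49
- #3+#4: size 5+6=11, value 14+29=43
- #2+#4: size 2+6=8, value 12+29=41
- #1+#3: size 4+5=9, value 23+14=37
Best: 52 pts.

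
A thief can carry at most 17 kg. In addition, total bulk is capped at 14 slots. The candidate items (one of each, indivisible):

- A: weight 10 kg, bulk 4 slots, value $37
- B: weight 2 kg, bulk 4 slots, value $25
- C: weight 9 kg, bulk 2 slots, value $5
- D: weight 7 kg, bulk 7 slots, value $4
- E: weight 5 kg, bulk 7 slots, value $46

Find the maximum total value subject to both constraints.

$83

Feasible sets respecting both limits:
- A+E: weight 15, bulk 11, value 83
- B+C+E: weight 16, bulk 13, value 76
- B+E: weight 7, bulk 11, value 71
Best: $83.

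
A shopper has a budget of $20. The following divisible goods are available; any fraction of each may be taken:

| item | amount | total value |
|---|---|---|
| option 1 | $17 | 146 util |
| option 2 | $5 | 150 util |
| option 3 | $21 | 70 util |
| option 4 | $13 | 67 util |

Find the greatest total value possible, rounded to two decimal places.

Take in order of value per unit:
- option 2 (150/5 per unit): all 5 → value 150, running total 150.00
- option 1 (146/17 per unit): 15 of 17 → value 15×146/17 = 128.8235, running total 278.82
Total 278.82.

278.82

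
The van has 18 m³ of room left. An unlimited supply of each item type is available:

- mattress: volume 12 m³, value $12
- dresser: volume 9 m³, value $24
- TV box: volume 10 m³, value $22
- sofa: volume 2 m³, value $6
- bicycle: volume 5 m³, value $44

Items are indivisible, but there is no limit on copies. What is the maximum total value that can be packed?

$138

Best value-per-unit is bicycle at 44/5; filling with it alone gives 3×44 = 132.
Optimal mix: 1×sofa + 3×bicycle → volume 17, value 138.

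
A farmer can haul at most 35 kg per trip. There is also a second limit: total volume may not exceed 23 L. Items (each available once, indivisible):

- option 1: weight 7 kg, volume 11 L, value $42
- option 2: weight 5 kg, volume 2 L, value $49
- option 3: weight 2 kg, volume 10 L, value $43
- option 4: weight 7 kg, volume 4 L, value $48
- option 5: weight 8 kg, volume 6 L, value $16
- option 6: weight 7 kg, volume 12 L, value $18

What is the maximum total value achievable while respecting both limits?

$156

Feasible sets respecting both limits:
- option 2+option 3+option 4+option 5: weight 22, volume 22, value 156
- option 1+option 2+option 4+option 5: weight 27, volume 23, value 155
- option 2+option 3+option 4: weight 14, volume 16, value 140
Best: $156.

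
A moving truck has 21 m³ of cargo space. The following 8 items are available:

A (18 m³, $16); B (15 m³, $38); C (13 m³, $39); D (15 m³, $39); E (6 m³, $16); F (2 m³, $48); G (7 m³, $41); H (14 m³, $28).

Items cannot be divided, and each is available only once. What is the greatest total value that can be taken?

$105

Check high-value combinations within 21 m³:
- E+F+G: volume 6+2+7=15, value 16+48+41=105
- C+E+F: volume 13+6+2=21, value 39+16+48=103
- F+G: volume 2+7=9, value 48+41=89
- C+F: volume 13+2=15, value 39+48=87
Best: $105.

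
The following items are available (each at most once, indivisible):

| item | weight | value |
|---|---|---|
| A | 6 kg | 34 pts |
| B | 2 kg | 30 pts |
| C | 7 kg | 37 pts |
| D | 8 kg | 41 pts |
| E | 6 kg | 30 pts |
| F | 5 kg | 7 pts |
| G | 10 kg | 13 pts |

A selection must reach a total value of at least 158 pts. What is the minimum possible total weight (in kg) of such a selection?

29

Subsets with value ≥ 158, sorted by total weight:
- A+B+C+D+E: weight 29, value 172
- A+B+C+D+E+F: weight 34, value 179
- A+B+C+D+F+G: weight 38, value 162
- B+C+D+E+F+G: weight 38, value 158
Minimum weight: 29 kg.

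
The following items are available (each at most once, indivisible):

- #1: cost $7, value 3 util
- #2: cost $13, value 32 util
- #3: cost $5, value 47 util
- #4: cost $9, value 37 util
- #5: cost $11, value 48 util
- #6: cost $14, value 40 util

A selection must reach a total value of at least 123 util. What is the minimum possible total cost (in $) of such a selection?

25

Subsets with value ≥ 123, sorted by total cost:
- #3+#4+#5: cost 25, value 132
- #3+#4+#6: cost 28, value 124
- #2+#3+#5: cost 29, value 127
Minimum cost: 25 $.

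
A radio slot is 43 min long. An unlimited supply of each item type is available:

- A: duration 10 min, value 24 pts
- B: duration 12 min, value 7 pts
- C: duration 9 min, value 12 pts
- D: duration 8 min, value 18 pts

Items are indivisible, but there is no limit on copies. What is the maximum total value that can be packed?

Best value-per-unit is A at 24/10, and filling with it alone uses duration 4×10=40. No mix of the others beats 4×24 = 96.

96 pts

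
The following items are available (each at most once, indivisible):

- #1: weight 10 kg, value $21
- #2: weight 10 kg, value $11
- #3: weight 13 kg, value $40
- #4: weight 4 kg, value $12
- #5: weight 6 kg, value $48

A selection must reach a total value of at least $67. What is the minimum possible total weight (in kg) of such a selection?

16

Subsets with value ≥ 67, sorted by total weight:
- #1+#5: weight 16, value 69
- #3+#5: weight 19, value 88
- #1+#4+#5: weight 20, value 81
Minimum weight: 16 kg.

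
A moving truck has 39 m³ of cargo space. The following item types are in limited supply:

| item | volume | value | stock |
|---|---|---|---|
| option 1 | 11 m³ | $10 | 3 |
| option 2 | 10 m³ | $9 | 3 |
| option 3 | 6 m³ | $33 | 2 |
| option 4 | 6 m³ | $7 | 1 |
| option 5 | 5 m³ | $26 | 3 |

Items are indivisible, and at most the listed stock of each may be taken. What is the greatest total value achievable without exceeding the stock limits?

Best selections within volume 39 and stock limits:
- 1×option 1 + 2×option 3 + 3×option 5: volume 38, value 154
- 1×option 2 + 2×option 3 + 3×option 5: volume 37, value 153
- 2×option 3 + 1×option 4 + 3×option 5: volume 33, value 151
Best: $154.

$154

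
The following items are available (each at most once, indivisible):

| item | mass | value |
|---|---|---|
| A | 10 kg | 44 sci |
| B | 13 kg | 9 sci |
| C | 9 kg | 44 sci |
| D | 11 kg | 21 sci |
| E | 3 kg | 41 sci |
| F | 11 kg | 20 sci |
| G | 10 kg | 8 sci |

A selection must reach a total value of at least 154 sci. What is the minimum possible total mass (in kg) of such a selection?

Subsets with value ≥ 154, sorted by total mass:
- A+C+D+E+G: mass 43, value 158
- A+C+E+F+G: mass 43, value 157
Minimum mass: 43 kg.

43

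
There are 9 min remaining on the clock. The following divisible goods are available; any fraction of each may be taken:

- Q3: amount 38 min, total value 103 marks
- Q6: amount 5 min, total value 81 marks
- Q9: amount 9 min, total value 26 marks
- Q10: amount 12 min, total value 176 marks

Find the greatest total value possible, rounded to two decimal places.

Take in order of value per unit:
- Q6 (81/5 per unit): all 5 → value 81, running total 81.00
- Q10 (176/12 per unit): 4 of 12 → value 4×176/12 = 58.6667, running total 139.67
Total 139.67.

139.67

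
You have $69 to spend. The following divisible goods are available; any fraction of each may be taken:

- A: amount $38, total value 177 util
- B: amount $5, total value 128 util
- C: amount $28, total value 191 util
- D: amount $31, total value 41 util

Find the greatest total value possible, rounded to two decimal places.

Take in order of value per unit:
- B (128/5 per unit): all 5 → value 128, running total 128.00
- C (191/28 per unit): all 28 → value 191, running total 319.00
- A (177/38 per unit): 36 of 38 → value 36×177/38 = 167.6842, running total 486.68
Total 486.68.

486.68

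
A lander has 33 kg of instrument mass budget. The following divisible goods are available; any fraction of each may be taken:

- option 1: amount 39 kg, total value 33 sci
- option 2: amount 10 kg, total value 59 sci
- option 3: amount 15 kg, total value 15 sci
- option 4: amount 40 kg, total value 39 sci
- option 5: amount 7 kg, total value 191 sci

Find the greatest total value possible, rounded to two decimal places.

265.98

Take in order of value per unit:
- option 5 (191/7 per unit): all 7 → value 191, running total 191.00
- option 2 (59/10 per unit): all 10 → value 59, running total 250.00
- option 3 (15/15 per unit): all 15 → value 15, running total 265.00
- option 4 (39/40 per unit): 1 of 40 → value 1×39/40 = 0.9750, running total 265.98
Total 265.98.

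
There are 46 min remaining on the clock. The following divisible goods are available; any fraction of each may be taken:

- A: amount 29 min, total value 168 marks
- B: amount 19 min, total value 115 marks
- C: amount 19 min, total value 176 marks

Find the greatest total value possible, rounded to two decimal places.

Take in order of value per unit:
- C (176/19 per unit): all 19 → value 176, running total 176.00
- B (115/19 per unit): all 19 → value 115, running total 291.00
- A (168/29 per unit): 8 of 29 → value 8×168/29 = 46.3448, running total 337.34
Total 337.34.

337.34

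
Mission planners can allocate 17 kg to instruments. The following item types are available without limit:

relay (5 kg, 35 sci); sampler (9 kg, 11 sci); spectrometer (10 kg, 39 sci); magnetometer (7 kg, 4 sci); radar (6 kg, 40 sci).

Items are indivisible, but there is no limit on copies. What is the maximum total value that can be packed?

Best value-per-unit is relay at 35/5; filling with it alone gives 3×35 = 105.
Optimal mix: 1×relay + 2×radar → mass 17, value 115.

115 sci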